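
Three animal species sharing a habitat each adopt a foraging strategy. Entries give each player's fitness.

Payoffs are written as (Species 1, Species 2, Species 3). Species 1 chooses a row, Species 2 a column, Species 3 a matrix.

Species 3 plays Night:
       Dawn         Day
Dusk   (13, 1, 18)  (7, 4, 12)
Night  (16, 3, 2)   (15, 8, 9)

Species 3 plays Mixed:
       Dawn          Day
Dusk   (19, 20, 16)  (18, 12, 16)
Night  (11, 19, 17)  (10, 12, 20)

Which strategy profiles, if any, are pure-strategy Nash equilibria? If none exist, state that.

There is no pure-strategy Nash equilibrium.

Species 1 against (Dawn, Night): payoffs 13, 16 → best response Night.
Species 1 against (Dawn, Mixed): payoffs 19, 11 → best response Dusk.
Species 1 against (Day, Night): payoffs 7, 15 → best response Night.
Species 1 against (Day, Mixed): payoffs 18, 10 → best response Dusk.
Species 2 against (Dusk, Night): payoffs 1, 4 → best response Day.
Species 2 against (Dusk, Mixed): payoffs 20, 12 → best response Dawn.
Species 2 against (Night, Night): payoffs 3, 8 → best response Day.
Species 2 against (Night, Mixed): payoffs 19, 12 → best response Dawn.
Species 3 against (Dusk, Dawn): payoffs 18, 16 → best response Night.
Species 3 against (Dusk, Day): payoffs 12, 16 → best response Mixed.
Species 3 against (Night, Dawn): payoffs 2, 17 → best response Mixed.
Species 3 against (Night, Day): payoffs 9, 20 → best response Mixed.
No profile is a mutual best response for all players.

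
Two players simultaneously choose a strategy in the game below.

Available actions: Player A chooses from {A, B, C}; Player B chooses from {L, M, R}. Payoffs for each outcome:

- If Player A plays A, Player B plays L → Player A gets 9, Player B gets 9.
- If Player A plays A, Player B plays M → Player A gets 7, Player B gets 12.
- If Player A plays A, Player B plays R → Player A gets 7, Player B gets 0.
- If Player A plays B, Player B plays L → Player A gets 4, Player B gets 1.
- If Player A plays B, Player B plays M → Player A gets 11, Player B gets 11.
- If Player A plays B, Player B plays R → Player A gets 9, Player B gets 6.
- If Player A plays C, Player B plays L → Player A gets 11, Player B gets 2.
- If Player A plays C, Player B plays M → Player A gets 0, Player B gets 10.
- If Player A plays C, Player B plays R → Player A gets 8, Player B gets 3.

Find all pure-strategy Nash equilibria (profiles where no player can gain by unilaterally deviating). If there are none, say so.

Player A against L: payoffs 9, 4, 11 → best response C.
Player A against M: payoffs 7, 11, 0 → best response B.
Player A against R: payoffs 7, 9, 8 → best response B.
Player B against A: payoffs 9, 12, 0 → best response M.
Player B against B: payoffs 1, 11, 6 → best response M.
Player B against C: payoffs 2, 10, 3 → best response M.
Mutual best responses: (B, M).

(B, M)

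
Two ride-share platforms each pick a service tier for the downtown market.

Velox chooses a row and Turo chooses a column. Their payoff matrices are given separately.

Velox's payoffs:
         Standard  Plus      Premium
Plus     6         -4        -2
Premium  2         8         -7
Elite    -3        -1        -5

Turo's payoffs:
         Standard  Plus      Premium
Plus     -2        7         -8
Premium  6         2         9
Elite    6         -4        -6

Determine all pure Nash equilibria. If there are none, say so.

Velox against Standard: payoffs 6, 2, -3 → best response Plus.
Velox against Plus: payoffs -4, 8, -1 → best response Premium.
Velox against Premium: payoffs -2, -7, -5 → best response Plus.
Turo against Plus: payoffs -2, 7, -8 → best response Plus.
Turo against Premium: payoffs 6, 2, 9 → best response Premium.
Turo against Elite: payoffs 6, -4, -6 → best response Standard.
No profile is a mutual best response for all players.

No pure-strategy Nash equilibrium.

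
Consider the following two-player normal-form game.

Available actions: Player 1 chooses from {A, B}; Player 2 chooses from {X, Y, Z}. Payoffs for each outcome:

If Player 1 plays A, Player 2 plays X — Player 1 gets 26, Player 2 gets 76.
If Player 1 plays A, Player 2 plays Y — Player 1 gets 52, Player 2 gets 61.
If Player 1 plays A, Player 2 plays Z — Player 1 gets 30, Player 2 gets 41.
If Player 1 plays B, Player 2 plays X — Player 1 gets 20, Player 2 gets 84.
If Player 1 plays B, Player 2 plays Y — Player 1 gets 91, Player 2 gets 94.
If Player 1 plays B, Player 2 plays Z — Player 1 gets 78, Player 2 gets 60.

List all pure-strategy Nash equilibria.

(A, X): Player 1 gets 26, best alternative 20; Player 2 gets 76, best alternative 61. No profitable deviation — NE.
(A, Y): Player 1 can switch to B (52 → 91). Not NE.
(A, Z): Player 1 can switch to B (30 → 78). Not NE.
(B, X): Player 1 can switch to A (20 → 26). Not NE.
(B, Y): Player 1 gets 91, best alternative 52; Player 2 gets 94, best alternative 84. No profitable deviation — NE.
(B, Z): Player 2 can switch to X (60 → 84). Not NE.

The pure Nash equilibria are (A, X); (B, Y).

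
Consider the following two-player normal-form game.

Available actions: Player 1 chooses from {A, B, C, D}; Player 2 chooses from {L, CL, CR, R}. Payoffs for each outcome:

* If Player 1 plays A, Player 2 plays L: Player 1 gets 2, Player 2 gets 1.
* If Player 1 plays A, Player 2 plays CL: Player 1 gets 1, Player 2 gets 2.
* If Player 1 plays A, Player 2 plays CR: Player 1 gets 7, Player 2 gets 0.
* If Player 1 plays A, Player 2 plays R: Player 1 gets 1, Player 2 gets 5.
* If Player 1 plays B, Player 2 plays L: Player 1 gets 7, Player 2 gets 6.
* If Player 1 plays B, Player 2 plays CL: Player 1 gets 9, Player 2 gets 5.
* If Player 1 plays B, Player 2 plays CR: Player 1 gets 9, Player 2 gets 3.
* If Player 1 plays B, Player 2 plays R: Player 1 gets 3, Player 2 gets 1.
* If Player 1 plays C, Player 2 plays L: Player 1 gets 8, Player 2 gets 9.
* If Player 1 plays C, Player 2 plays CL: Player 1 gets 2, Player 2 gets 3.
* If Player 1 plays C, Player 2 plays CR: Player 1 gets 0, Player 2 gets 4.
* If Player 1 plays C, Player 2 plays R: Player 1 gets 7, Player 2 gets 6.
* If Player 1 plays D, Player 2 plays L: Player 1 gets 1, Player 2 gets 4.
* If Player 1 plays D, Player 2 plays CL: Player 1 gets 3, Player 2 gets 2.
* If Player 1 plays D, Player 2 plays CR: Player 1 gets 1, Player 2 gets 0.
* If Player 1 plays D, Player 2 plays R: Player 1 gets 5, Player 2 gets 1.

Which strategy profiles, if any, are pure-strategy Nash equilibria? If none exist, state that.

For each player, find the best response to each opponent profile; mutual best responses are the pure NE.
Player 1 against L: payoffs 2, 7, 8, 1 → best response C.
Player 1 against CL: payoffs 1, 9, 2, 3 → best response B.
Player 1 against CR: payoffs 7, 9, 0, 1 → best response B.
Player 1 against R: payoffs 1, 3, 7, 5 → best response C.
Player 2 against A: payoffs 1, 2, 0, 5 → best response R.
Player 2 against B: payoffs 6, 5, 3, 1 → best response L.
Player 2 against C: payoffs 9, 3, 4, 6 → best response L.
Player 2 against D: payoffs 4, 2, 0, 1 → best response L.
Mutual best responses: (C, L).

(C, L)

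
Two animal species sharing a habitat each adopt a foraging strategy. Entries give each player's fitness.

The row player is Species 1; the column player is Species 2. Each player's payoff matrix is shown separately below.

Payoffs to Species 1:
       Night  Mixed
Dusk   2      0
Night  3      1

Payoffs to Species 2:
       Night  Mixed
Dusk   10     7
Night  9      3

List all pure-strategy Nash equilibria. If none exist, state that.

Pure NE: (Night, Night)

Check each profile: it is a Nash equilibrium iff no player can strictly gain by switching unilaterally.
(Dusk, Night): Species 1 can switch to Night (2 → 3). Not NE.
(Dusk, Mixed): Species 1 can switch to Night (0 → 1). Not NE.
(Night, Night): Species 1 gets 3, best alternative 2; Species 2 gets 9, best alternative 3. No profitable deviation — NE.
(Night, Mixed): Species 2 can switch to Night (3 → 9). Not NE.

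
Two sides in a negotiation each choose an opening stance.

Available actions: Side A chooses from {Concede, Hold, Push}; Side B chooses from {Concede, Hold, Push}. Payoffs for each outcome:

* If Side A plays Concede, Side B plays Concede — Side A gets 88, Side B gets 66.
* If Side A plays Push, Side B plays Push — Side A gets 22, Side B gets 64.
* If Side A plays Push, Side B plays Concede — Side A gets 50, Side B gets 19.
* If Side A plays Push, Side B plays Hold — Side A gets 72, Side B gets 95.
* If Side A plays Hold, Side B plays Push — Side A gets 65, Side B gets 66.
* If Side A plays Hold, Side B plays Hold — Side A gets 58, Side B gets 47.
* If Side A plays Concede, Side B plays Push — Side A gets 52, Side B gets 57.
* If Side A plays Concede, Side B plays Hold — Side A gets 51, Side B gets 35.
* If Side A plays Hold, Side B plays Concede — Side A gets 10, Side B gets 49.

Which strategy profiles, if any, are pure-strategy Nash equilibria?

(Concede, Concede), (Hold, Push), (Push, Hold)

Side A against Concede: payoffs 88, 10, 50 → best response Concede.
Side A against Hold: payoffs 51, 58, 72 → best response Push.
Side A against Push: payoffs 52, 65, 22 → best response Hold.
Side B against Concede: payoffs 66, 35, 57 → best response Concede.
Side B against Hold: payoffs 49, 47, 66 → best response Push.
Side B against Push: payoffs 19, 95, 64 → best response Hold.
Mutual best responses: (Concede, Concede); (Hold, Push); (Push, Hold).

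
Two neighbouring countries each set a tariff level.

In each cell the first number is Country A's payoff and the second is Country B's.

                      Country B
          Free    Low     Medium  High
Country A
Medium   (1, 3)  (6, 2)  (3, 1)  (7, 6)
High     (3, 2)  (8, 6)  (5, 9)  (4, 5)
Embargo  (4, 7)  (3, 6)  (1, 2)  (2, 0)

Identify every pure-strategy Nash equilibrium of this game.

Pure-strategy Nash equilibria: (Medium, High), (High, Medium), (Embargo, Free)

For each strategy profile, look for a profitable unilateral deviation.
(Medium, Free): Country A can switch to High (1 → 3). Not NE.
(Medium, Low): Country A can switch to High (6 → 8). Not NE.
(Medium, Medium): Country A can switch to High (3 → 5). Not NE.
(Medium, High): Country A gets 7, best alternative 4; Country B gets 6, best alternative 3. No profitable deviation — NE.
(High, Free): Country A can switch to Embargo (3 → 4). Not NE.
(High, Low): Country B can switch to Medium (6 → 9). Not NE.
(High, Medium): Country A gets 5, best alternative 3; Country B gets 9, best alternative 6. No profitable deviation — NE.
(High, High): Country A can switch to Medium (4 → 7). Not NE.
(Embargo, Free): Country A gets 4, best alternative 3; Country B gets 7, best alternative 6. No profitable deviation — NE.
(Embargo, Low): Country A can switch to Medium (3 → 6). Not NE.
(Embargo, Medium): Country A can switch to Medium (1 → 3). Not NE.
(Embargo, High): Country A can switch to Medium (2 → 7). Not NE.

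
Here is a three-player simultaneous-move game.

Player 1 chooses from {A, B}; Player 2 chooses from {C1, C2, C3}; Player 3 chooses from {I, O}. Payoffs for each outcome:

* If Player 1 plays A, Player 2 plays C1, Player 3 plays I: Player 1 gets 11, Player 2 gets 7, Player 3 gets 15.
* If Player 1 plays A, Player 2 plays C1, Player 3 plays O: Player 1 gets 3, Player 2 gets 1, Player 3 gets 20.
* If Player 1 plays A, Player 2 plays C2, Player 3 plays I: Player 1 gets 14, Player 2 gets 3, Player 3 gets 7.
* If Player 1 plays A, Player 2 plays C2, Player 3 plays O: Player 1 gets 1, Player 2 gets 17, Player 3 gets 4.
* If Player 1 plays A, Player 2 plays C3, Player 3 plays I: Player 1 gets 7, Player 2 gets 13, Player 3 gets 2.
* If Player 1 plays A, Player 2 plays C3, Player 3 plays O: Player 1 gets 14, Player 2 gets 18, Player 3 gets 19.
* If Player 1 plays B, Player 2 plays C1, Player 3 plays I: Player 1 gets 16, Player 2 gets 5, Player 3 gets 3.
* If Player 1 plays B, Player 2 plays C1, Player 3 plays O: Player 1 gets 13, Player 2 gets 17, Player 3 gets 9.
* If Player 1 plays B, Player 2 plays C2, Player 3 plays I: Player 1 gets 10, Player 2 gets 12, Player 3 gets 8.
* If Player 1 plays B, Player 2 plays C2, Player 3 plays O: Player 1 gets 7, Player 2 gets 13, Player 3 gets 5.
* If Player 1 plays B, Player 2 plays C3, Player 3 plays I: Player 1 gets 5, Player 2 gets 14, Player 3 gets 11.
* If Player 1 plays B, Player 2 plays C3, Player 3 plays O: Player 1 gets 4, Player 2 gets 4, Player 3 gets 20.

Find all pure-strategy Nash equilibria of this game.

Player 1 against (C1, I): payoffs 11, 16 → best response B.
Player 1 against (C1, O): payoffs 3, 13 → best response B.
Player 1 against (C2, I): payoffs 14, 10 → best response A.
Player 1 against (C2, O): payoffs 1, 7 → best response B.
Player 1 against (C3, I): payoffs 7, 5 → best response A.
Player 1 against (C3, O): payoffs 14, 4 → best response A.
Player 2 against (A, I): payoffs 7, 3, 13 → best response C3.
Player 2 against (A, O): payoffs 1, 17, 18 → best response C3.
Player 2 against (B, I): payoffs 5, 12, 14 → best response C3.
Player 2 against (B, O): payoffs 17, 13, 4 → best response C1.
Player 3 against (A, C1): payoffs 15, 20 → best response O.
Player 3 against (A, C2): payoffs 7, 4 → best response I.
Player 3 against (A, C3): payoffs 2, 19 → best response O.
Player 3 against (B, C1): payoffs 3, 9 → best response O.
Player 3 against (B, C2): payoffs 8, 5 → best response I.
Player 3 against (B, C3): payoffs 11, 20 → best response O.
Mutual best responses: (A, C3, O); (B, C1, O).

The pure Nash equilibria are (A, C3, O) and (B, C1, O).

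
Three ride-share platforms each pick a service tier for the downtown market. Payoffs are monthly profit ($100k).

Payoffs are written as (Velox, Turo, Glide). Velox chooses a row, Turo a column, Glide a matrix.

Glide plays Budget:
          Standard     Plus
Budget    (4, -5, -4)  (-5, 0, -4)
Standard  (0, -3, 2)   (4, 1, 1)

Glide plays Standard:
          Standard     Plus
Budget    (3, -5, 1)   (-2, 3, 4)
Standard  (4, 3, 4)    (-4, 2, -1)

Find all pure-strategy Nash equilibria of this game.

The pure Nash equilibria are (Budget, Plus, Standard) and (Standard, Standard, Standard) and (Standard, Plus, Budget).

For each strategy profile, look for a profitable unilateral deviation.
(Budget, Standard, Budget): Turo can switch to Plus (-5 → 0). Not NE.
(Budget, Standard, Standard): Velox can switch to Standard (3 → 4). Not NE.
(Budget, Plus, Budget): Velox can switch to Standard (-5 → 4). Not NE.
(Budget, Plus, Standard): Velox gets -2, best alternative -4; Turo gets 3, best alternative -5; Glide gets 4, best alternative -4. No profitable deviation — NE.
(Standard, Standard, Budget): Velox can switch to Budget (0 → 4). Not NE.
(Standard, Standard, Standard): Velox gets 4, best alternative 3; Turo gets 3, best alternative 2; Glide gets 4, best alternative 2. No profitable deviation — NE.
(Standard, Plus, Budget): Velox gets 4, best alternative -5; Turo gets 1, best alternative -3; Glide gets 1, best alternative -1. No profitable deviation — NE.
(Standard, Plus, Standard): Velox can switch to Budget (-4 → -2). Not NE.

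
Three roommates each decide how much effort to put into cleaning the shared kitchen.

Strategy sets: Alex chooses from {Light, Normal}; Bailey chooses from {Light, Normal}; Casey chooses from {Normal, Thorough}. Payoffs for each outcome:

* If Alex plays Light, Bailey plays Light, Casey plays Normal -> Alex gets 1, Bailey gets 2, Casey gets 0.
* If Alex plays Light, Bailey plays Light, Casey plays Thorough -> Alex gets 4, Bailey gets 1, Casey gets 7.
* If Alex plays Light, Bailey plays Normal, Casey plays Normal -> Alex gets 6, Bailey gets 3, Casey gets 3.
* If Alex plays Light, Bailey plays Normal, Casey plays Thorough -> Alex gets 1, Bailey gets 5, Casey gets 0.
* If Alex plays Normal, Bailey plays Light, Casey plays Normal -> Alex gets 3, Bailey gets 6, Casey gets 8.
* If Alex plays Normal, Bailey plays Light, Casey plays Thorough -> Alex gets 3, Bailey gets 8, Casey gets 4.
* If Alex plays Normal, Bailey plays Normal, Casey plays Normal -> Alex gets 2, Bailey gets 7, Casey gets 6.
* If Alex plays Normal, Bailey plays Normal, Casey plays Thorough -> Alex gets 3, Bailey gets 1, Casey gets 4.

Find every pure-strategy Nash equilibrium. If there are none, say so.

For each player, find the best response to each opponent profile; mutual best responses are the pure NE.
Alex against (Light, Normal): payoffs 1, 3 → best response Normal.
Alex against (Light, Thorough): payoffs 4, 3 → best response Light.
Alex against (Normal, Normal): payoffs 6, 2 → best response Light.
Alex against (Normal, Thorough): payoffs 1, 3 → best response Normal.
Bailey against (Light, Normal): payoffs 2, 3 → best response Normal.
Bailey against (Light, Thorough): payoffs 1, 5 → best response Normal.
Bailey against (Normal, Normal): payoffs 6, 7 → best response Normal.
Bailey against (Normal, Thorough): payoffs 8, 1 → best response Light.
Casey against (Light, Light): payoffs 0, 7 → best response Thorough.
Casey against (Light, Normal): payoffs 3, 0 → best response Normal.
Casey against (Normal, Light): payoffs 8, 4 → best response Normal.
Casey against (Normal, Normal): payoffs 6, 4 → best response Normal.
Mutual best responses: (Light, Normal, Normal).

(Light, Normal, Normal)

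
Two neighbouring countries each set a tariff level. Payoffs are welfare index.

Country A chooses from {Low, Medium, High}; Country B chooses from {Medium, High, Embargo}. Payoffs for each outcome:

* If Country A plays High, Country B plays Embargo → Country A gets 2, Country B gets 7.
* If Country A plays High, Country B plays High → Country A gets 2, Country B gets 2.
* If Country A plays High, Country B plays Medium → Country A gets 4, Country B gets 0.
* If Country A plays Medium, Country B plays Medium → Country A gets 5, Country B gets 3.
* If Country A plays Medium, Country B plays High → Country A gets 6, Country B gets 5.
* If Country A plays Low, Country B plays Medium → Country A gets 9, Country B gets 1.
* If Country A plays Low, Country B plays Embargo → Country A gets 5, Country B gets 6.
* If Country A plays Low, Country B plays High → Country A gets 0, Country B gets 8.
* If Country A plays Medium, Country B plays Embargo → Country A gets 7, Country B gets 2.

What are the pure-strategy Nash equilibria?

(Low, Medium): Country B can switch to High (1 → 8). Not NE.
(Low, High): Country A can switch to Medium (0 → 6). Not NE.
(Low, Embargo): Country A can switch to Medium (5 → 7). Not NE.
(Medium, Medium): Country A can switch to Low (5 → 9). Not NE.
(Medium, High): Country A gets 6, best alternative 2; Country B gets 5, best alternative 3. No profitable deviation — NE.
(Medium, Embargo): Country B can switch to Medium (2 → 3). Not NE.
(High, Medium): Country A can switch to Low (4 → 9). Not NE.
(High, High): Country A can switch to Medium (2 → 6). Not NE.
(High, Embargo): Country A can switch to Low (2 → 5). Not NE.

(Medium, High)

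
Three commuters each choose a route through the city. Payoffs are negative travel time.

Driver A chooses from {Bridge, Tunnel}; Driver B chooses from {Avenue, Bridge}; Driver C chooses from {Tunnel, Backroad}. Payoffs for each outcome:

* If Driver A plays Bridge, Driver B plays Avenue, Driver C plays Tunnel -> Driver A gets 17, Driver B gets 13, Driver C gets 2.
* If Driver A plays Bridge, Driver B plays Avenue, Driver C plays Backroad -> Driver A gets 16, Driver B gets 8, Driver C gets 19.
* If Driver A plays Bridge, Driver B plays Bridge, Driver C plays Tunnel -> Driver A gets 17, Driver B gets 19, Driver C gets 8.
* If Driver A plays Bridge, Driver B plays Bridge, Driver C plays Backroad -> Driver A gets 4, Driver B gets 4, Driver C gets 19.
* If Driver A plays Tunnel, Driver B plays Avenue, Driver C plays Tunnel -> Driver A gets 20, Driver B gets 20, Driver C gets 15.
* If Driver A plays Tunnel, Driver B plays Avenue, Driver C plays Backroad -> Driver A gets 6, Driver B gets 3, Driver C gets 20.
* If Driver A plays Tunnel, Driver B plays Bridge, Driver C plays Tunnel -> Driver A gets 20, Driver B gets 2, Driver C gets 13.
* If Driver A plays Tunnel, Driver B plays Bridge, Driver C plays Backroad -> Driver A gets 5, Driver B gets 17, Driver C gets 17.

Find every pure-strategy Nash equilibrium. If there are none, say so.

For each strategy profile, look for a profitable unilateral deviation.
(Bridge, Avenue, Tunnel): Driver A can switch to Tunnel (17 → 20). Not NE.
(Bridge, Avenue, Backroad): Driver A gets 16, best alternative 6; Driver B gets 8, best alternative 4; Driver C gets 19, best alternative 2. No profitable deviation — NE.
(Bridge, Bridge, Tunnel): Driver A can switch to Tunnel (17 → 20). Not NE.
(Bridge, Bridge, Backroad): Driver A can switch to Tunnel (4 → 5). Not NE.
(Tunnel, Avenue, Tunnel): Driver C can switch to Backroad (15 → 20). Not NE.
(Tunnel, Avenue, Backroad): Driver A can switch to Bridge (6 → 16). Not NE.
(Tunnel, Bridge, Tunnel): Driver B can switch to Avenue (2 → 20). Not NE.
(Tunnel, Bridge, Backroad): Driver A gets 5, best alternative 4; Driver B gets 17, best alternative 3; Driver C gets 17, best alternative 13. No profitable deviation — NE.

The pure Nash equilibria are (Bridge, Avenue, Backroad) and (Tunnel, Bridge, Backroad).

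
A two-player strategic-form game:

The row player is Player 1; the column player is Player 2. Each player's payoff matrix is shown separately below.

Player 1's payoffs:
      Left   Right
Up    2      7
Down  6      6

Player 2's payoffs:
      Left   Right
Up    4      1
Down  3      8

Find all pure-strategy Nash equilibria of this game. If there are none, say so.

Player 1 against Left: payoffs 2, 6 → best response Down.
Player 1 against Right: payoffs 7, 6 → best response Up.
Player 2 against Up: payoffs 4, 1 → best response Left.
Player 2 against Down: payoffs 3, 8 → best response Right.
No profile is a mutual best response for all players.

This game has no pure Nash equilibrium.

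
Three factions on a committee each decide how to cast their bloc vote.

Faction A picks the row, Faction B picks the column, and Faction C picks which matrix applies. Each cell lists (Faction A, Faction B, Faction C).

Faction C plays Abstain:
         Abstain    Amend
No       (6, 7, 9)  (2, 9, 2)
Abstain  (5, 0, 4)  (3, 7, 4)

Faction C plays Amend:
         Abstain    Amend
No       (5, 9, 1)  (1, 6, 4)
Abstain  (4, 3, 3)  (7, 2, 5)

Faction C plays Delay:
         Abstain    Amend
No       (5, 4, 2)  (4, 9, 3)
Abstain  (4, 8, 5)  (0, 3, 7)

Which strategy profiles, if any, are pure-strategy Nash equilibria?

There is no pure-strategy Nash equilibrium.

Faction A against (Abstain, Abstain): payoffs 6, 5 → best response No.
Faction A against (Abstain, Amend): payoffs 5, 4 → best response No.
Faction A against (Abstain, Delay): payoffs 5, 4 → best response No.
Faction A against (Amend, Abstain): payoffs 2, 3 → best response Abstain.
Faction A against (Amend, Amend): payoffs 1, 7 → best response Abstain.
Faction A against (Amend, Delay): payoffs 4, 0 → best response No.
Faction B against (No, Abstain): payoffs 7, 9 → best response Amend.
Faction B against (No, Amend): payoffs 9, 6 → best response Abstain.
Faction B against (No, Delay): payoffs 4, 9 → best response Amend.
Faction B against (Abstain, Abstain): payoffs 0, 7 → best response Amend.
Faction B against (Abstain, Amend): payoffs 3, 2 → best response Abstain.
Faction B against (Abstain, Delay): payoffs 8, 3 → best response Abstain.
Faction C against (No, Abstain): payoffs 9, 1, 2 → best response Abstain.
Faction C against (No, Amend): payoffs 2, 4, 3 → best response Amend.
Faction C against (Abstain, Abstain): payoffs 4, 3, 5 → best response Delay.
Faction C against (Abstain, Amend): payoffs 4, 5, 7 → best response Delay.
No profile is a mutual best response for all players.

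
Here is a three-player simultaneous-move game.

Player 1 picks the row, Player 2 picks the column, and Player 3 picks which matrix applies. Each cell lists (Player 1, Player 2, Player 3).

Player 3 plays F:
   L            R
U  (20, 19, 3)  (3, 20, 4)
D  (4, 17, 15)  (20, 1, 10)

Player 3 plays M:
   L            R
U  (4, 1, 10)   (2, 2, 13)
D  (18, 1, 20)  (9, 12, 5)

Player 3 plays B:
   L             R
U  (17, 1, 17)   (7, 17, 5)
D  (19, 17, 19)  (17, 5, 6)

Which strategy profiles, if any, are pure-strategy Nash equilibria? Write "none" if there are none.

Player 1 against (L, F): payoffs 20, 4 → best response U.
Player 1 against (L, M): payoffs 4, 18 → best response D.
Player 1 against (L, B): payoffs 17, 19 → best response D.
Player 1 against (R, F): payoffs 3, 20 → best response D.
Player 1 against (R, M): payoffs 2, 9 → best response D.
Player 1 against (R, B): payoffs 7, 17 → best response D.
Player 2 against (U, F): payoffs 19, 20 → best response R.
Player 2 against (U, M): payoffs 1, 2 → best response R.
Player 2 against (U, B): payoffs 1, 17 → best response R.
Player 2 against (D, F): payoffs 17, 1 → best response L.
Player 2 against (D, M): payoffs 1, 12 → best response R.
Player 2 against (D, B): payoffs 17, 5 → best response L.
Player 3 against (U, L): payoffs 3, 10, 17 → best response B.
Player 3 against (U, R): payoffs 4, 13, 5 → best response M.
Player 3 against (D, L): payoffs 15, 20, 19 → best response M.
Player 3 against (D, R): payoffs 10, 5, 6 → best response F.
No profile is a mutual best response for all players.

none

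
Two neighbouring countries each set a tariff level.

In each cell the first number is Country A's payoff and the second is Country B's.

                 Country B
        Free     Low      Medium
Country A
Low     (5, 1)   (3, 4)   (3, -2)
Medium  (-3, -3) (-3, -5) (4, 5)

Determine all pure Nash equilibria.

Pure-strategy Nash equilibria: (Low, Low) and (Medium, Medium)

(Low, Free): Country B can switch to Low (1 → 4). Not NE.
(Low, Low): Country A gets 3, best alternative -3; Country B gets 4, best alternative 1. No profitable deviation — NE.
(Low, Medium): Country A can switch to Medium (3 → 4). Not NE.
(Medium, Free): Country A can switch to Low (-3 → 5). Not NE.
(Medium, Low): Country A can switch to Low (-3 → 3). Not NE.
(Medium, Medium): Country A gets 4, best alternative 3; Country B gets 5, best alternative -3. No profitable deviation — NE.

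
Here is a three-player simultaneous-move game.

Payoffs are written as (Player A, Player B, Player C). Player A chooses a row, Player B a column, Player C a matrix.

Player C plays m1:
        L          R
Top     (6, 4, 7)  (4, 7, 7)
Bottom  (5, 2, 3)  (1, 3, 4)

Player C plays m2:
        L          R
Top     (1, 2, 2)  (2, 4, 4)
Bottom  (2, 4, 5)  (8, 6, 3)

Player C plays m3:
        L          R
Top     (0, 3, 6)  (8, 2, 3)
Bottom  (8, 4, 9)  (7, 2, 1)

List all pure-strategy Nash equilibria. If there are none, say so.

Player A against (L, m1): payoffs 6, 5 → best response Top.
Player A against (L, m2): payoffs 1, 2 → best response Bottom.
Player A against (L, m3): payoffs 0, 8 → best response Bottom.
Player A against (R, m1): payoffs 4, 1 → best response Top.
Player A against (R, m2): payoffs 2, 8 → best response Bottom.
Player A against (R, m3): payoffs 8, 7 → best response Top.
Player B against (Top, m1): payoffs 4, 7 → best response R.
Player B against (Top, m2): payoffs 2, 4 → best response R.
Player B against (Top, m3): payoffs 3, 2 → best response L.
Player B against (Bottom, m1): payoffs 2, 3 → best response R.
Player B against (Bottom, m2): payoffs 4, 6 → best response R.
Player B against (Bottom, m3): payoffs 4, 2 → best response L.
Player C against (Top, L): payoffs 7, 2, 6 → best response m1.
Player C against (Top, R): payoffs 7, 4, 3 → best response m1.
Player C against (Bottom, L): payoffs 3, 5, 9 → best response m3.
Player C against (Bottom, R): payoffs 4, 3, 1 → best response m1.
Mutual best responses: (Top, R, m1); (Bottom, L, m3).

(Top, R, m1) and (Bottom, L, m3)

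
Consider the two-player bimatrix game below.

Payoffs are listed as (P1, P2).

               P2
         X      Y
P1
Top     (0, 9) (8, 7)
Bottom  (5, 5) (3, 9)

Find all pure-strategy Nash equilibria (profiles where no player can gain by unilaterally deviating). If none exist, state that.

This game has no pure Nash equilibrium.

(Top, X): P1 can switch to Bottom (0 → 5). Not NE.
(Top, Y): P2 can switch to X (7 → 9). Not NE.
(Bottom, X): P2 can switch to Y (5 → 9). Not NE.
(Bottom, Y): P1 can switch to Top (3 → 8). Not NE.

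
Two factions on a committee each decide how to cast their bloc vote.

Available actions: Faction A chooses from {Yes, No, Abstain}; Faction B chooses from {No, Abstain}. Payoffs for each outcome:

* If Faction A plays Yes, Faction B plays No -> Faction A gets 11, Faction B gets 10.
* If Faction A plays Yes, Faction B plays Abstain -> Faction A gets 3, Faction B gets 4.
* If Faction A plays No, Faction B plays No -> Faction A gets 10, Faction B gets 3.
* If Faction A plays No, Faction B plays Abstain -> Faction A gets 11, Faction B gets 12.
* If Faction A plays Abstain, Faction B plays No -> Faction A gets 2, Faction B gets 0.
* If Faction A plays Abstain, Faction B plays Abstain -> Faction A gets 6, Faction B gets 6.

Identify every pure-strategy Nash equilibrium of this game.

Faction A against No: payoffs 11, 10, 2 → best response Yes.
Faction A against Abstain: payoffs 3, 11, 6 → best response No.
Faction B against Yes: payoffs 10, 4 → best response No.
Faction B against No: payoffs 3, 12 → best response Abstain.
Faction B against Abstain: payoffs 0, 6 → best response Abstain.
Mutual best responses: (Yes, No); (No, Abstain).

(Yes, No); (No, Abstain)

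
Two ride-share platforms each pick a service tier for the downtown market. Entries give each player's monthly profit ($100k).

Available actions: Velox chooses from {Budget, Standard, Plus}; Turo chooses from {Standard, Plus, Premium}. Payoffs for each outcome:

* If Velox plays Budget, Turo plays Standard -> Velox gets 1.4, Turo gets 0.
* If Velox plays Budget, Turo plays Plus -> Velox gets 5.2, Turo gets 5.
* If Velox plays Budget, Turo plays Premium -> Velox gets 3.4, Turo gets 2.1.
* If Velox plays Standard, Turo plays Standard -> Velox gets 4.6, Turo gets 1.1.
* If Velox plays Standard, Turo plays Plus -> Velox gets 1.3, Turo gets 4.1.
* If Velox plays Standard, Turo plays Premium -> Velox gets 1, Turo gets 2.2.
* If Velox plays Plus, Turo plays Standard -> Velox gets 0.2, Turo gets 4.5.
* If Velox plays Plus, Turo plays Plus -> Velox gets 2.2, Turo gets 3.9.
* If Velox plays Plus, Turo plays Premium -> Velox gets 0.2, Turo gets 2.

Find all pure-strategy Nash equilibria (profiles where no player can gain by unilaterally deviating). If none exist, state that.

(Budget, Plus)

Velox against Standard: payoffs 1.4, 4.6, 0.2 → best response Standard.
Velox against Plus: payoffs 5.2, 1.3, 2.2 → best response Budget.
Velox against Premium: payoffs 3.4, 1, 0.2 → best response Budget.
Turo against Budget: payoffs 0, 5, 2.1 → best response Plus.
Turo against Standard: payoffs 1.1, 4.1, 2.2 → best response Plus.
Turo against Plus: payoffs 4.5, 3.9, 2 → best response Standard.
Mutual best responses: (Budget, Plus).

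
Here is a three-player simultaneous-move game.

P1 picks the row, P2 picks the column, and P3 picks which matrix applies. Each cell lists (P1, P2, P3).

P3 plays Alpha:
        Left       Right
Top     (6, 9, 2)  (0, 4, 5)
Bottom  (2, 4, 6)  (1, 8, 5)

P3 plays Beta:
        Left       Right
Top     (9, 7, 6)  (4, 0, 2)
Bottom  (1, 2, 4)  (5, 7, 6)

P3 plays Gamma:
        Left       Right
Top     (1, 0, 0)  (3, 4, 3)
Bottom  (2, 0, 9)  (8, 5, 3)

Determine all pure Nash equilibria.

Pure-strategy Nash equilibria: (Top, Left, Beta), (Bottom, Right, Beta)

(Top, Left, Alpha): P3 can switch to Beta (2 → 6). Not NE.
(Top, Left, Beta): P1 gets 9, best alternative 1; P2 gets 7, best alternative 0; P3 gets 6, best alternative 2. No profitable deviation — NE.
(Top, Left, Gamma): P1 can switch to Bottom (1 → 2). Not NE.
(Top, Right, Alpha): P1 can switch to Bottom (0 → 1). Not NE.
(Top, Right, Beta): P1 can switch to Bottom (4 → 5). Not NE.
(Top, Right, Gamma): P1 can switch to Bottom (3 → 8). Not NE.
(Bottom, Left, Alpha): P1 can switch to Top (2 → 6). Not NE.
(Bottom, Left, Beta): P1 can switch to Top (1 → 9). Not NE.
(Bottom, Left, Gamma): P2 can switch to Right (0 → 5). Not NE.
(Bottom, Right, Alpha): P3 can switch to Beta (5 → 6). Not NE.
(Bottom, Right, Beta): P1 gets 5, best alternative 4; P2 gets 7, best alternative 2; P3 gets 6, best alternative 5. No profitable deviation — NE.
(Bottom, Right, Gamma): P3 can switch to Alpha (3 → 5). Not NE.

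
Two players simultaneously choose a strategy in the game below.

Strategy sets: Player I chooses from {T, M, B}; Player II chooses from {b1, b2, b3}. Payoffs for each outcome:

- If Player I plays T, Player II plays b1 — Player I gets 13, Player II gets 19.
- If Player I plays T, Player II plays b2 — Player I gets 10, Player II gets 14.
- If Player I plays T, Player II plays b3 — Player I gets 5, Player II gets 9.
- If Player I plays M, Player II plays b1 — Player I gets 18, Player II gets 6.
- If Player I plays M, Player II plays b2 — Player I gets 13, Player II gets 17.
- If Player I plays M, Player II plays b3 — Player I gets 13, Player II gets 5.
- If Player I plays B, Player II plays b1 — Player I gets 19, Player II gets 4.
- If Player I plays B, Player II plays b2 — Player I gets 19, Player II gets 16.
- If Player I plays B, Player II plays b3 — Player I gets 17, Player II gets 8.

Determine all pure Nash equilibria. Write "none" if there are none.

The unique pure-strategy Nash equilibrium is (B, b2).

For each player, find the best response to each opponent profile; mutual best responses are the pure NE.
Player I against b1: payoffs 13, 18, 19 → best response B.
Player I against b2: payoffs 10, 13, 19 → best response B.
Player I against b3: payoffs 5, 13, 17 → best response B.
Player II against T: payoffs 19, 14, 9 → best response b1.
Player II against M: payoffs 6, 17, 5 → best response b2.
Player II against B: payoffs 4, 16, 8 → best response b2.
Mutual best responses: (B, b2).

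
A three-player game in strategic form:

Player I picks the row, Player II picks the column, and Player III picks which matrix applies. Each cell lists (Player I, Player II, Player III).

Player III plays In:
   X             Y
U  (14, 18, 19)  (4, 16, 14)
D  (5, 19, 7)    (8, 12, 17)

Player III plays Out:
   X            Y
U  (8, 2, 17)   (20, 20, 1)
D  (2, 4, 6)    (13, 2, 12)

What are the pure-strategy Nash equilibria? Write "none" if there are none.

Player I against (X, In): payoffs 14, 5 → best response U.
Player I against (X, Out): payoffs 8, 2 → best response U.
Player I against (Y, In): payoffs 4, 8 → best response D.
Player I against (Y, Out): payoffs 20, 13 → best response U.
Player II against (U, In): payoffs 18, 16 → best response X.
Player II against (U, Out): payoffs 2, 20 → best response Y.
Player II against (D, In): payoffs 19, 12 → best response X.
Player II against (D, Out): payoffs 4, 2 → best response X.
Player III against (U, X): payoffs 19, 17 → best response In.
Player III against (U, Y): payoffs 14, 1 → best response In.
Player III against (D, X): payoffs 7, 6 → best response In.
Player III against (D, Y): payoffs 17, 12 → best response In.
Mutual best responses: (U, X, In).

(U, X, In)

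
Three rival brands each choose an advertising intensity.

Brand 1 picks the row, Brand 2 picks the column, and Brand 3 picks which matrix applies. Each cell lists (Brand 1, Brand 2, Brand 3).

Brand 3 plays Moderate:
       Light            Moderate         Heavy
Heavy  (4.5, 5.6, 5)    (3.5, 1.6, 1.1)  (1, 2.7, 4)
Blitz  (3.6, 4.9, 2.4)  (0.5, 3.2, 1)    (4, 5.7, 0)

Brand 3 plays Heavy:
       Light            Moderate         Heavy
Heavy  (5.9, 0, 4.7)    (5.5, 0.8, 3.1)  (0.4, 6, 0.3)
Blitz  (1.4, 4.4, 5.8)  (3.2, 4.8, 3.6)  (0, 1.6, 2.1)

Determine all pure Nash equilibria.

The unique pure-strategy Nash equilibrium is (Heavy, Light, Moderate).

Brand 1 against (Light, Moderate): payoffs 4.5, 3.6 → best response Heavy.
Brand 1 against (Light, Heavy): payoffs 5.9, 1.4 → best response Heavy.
Brand 1 against (Moderate, Moderate): payoffs 3.5, 0.5 → best response Heavy.
Brand 1 against (Moderate, Heavy): payoffs 5.5, 3.2 → best response Heavy.
Brand 1 against (Heavy, Moderate): payoffs 1, 4 → best response Blitz.
Brand 1 against (Heavy, Heavy): payoffs 0.4, 0 → best response Heavy.
Brand 2 against (Heavy, Moderate): payoffs 5.6, 1.6, 2.7 → best response Light.
Brand 2 against (Heavy, Heavy): payoffs 0, 0.8, 6 → best response Heavy.
Brand 2 against (Blitz, Moderate): payoffs 4.9, 3.2, 5.7 → best response Heavy.
Brand 2 against (Blitz, Heavy): payoffs 4.4, 4.8, 1.6 → best response Moderate.
Brand 3 against (Heavy, Light): payoffs 5, 4.7 → best response Moderate.
Brand 3 against (Heavy, Moderate): payoffs 1.1, 3.1 → best response Heavy.
Brand 3 against (Heavy, Heavy): payoffs 4, 0.3 → best response Moderate.
Brand 3 against (Blitz, Light): payoffs 2.4, 5.8 → best response Heavy.
Brand 3 against (Blitz, Moderate): payoffs 1, 3.6 → best response Heavy.
Brand 3 against (Blitz, Heavy): payoffs 0, 2.1 → best response Heavy.
Mutual best responses: (Heavy, Light, Moderate).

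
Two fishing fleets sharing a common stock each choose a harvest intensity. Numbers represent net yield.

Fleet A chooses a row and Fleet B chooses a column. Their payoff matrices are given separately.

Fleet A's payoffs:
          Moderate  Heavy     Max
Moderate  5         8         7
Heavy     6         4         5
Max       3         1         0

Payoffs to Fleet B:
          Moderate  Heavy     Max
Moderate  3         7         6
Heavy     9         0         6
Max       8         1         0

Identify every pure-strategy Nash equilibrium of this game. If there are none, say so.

(Moderate, Moderate): Fleet A can switch to Heavy (5 → 6). Not NE.
(Moderate, Heavy): Fleet A gets 8, best alternative 4; Fleet B gets 7, best alternative 6. No profitable deviation — NE.
(Moderate, Max): Fleet B can switch to Heavy (6 → 7). Not NE.
(Heavy, Moderate): Fleet A gets 6, best alternative 5; Fleet B gets 9, best alternative 6. No profitable deviation — NE.
(Heavy, Heavy): Fleet A can switch to Moderate (4 → 8). Not NE.
(Heavy, Max): Fleet A can switch to Moderate (5 → 7). Not NE.
(Max, Moderate): Fleet A can switch to Moderate (3 → 5). Not NE.
(Max, Heavy): Fleet A can switch to Moderate (1 → 8). Not NE.
(The remaining 1 profile has a profitable deviation by the same check.)

Pure-strategy Nash equilibria: (Moderate, Heavy) and (Heavy, Moderate)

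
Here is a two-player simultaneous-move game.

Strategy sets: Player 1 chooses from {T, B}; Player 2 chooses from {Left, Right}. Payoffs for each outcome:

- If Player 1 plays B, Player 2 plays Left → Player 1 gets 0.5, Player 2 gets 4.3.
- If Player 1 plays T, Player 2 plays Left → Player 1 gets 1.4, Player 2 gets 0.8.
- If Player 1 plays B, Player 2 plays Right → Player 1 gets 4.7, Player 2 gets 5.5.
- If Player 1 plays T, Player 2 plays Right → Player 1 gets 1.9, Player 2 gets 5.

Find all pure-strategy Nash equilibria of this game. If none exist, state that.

(T, Left): Player 2 can switch to Right (0.8 → 5). Not NE.
(T, Right): Player 1 can switch to B (1.9 → 4.7). Not NE.
(B, Left): Player 1 can switch to T (0.5 → 1.4). Not NE.
(B, Right): Player 1 gets 4.7, best alternative 1.9; Player 2 gets 5.5, best alternative 4.3. No profitable deviation — NE.

The unique pure-strategy Nash equilibrium is (B, Right).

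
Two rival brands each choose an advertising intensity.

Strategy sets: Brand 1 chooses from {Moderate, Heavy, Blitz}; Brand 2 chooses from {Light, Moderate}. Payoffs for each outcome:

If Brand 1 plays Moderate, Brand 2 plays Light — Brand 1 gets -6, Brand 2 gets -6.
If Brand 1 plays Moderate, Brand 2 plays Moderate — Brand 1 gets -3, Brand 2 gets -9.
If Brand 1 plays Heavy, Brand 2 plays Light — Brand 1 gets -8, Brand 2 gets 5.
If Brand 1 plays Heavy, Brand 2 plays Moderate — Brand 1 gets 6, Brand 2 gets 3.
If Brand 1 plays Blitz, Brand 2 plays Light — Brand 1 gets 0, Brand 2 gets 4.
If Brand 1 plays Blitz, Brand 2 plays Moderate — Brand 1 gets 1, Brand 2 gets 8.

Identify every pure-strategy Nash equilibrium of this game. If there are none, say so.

No pure-strategy Nash equilibrium.

Mark each player's best response to every combination of opponents' strategies; a profile where every player is best-responding is a pure Nash equilibrium.
Brand 1 against Light: payoffs -6, -8, 0 → best response Blitz.
Brand 1 against Moderate: payoffs -3, 6, 1 → best response Heavy.
Brand 2 against Moderate: payoffs -6, -9 → best response Light.
Brand 2 against Heavy: payoffs 5, 3 → best response Light.
Brand 2 against Blitz: payoffs 4, 8 → best response Moderate.
No profile is a mutual best response for all players.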